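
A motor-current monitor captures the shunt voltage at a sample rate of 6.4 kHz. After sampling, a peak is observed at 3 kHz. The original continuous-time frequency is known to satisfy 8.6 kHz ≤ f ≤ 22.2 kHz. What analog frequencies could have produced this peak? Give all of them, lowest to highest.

9.4 kHz, 9.8 kHz, 15.8 kHz, 16.2 kHz, 22.2 kHz

Frequencies that alias to 3 kHz are k·fs ± 3 kHz for integer k ≥ 0.
k=0: 3 kHz.
k=1: 3.4 kHz, 9.4 kHz.
k=2: 9.8 kHz, 15.8 kHz.
k=3: 16.2 kHz, 22.2 kHz.
k=4: 22.6 kHz, 28.6 kHz.
Within [8.6 kHz, 22.2 kHz]: 9.4 kHz, 9.8 kHz, 15.8 kHz, 16.2 kHz, 22.2 kHz.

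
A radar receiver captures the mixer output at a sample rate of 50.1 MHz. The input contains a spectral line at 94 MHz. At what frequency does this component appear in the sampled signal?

6.2 MHz

94 MHz mod fs = 43.9 MHz.
43.9 MHz > fs/2 = 25.05 MHz, folds to fs − 43.9 MHz = 6.2 MHz.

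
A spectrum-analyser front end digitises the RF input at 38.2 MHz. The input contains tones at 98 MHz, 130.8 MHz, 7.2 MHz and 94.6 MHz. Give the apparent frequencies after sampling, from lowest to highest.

7.2 MHz, 16.2 MHz, 16.6 MHz, 18.2 MHz

fs/2 = 19.1 MHz.
98 MHz mod fs = 21.6 MHz.
21.6 MHz > fs/2 = 19.1 MHz, folds to fs − 21.6 MHz = 16.6 MHz.
130.8 MHz mod fs = 16.2 MHz.
16.2 MHz ≤ fs/2 = 19.1 MHz, appears at 16.2 MHz.
7.2 MHz ≤ fs/2 = 19.1 MHz, passes unchanged.
94.6 MHz mod fs = 18.2 MHz.
18.2 MHz ≤ fs/2 = 19.1 MHz, appears at 18.2 MHz.
Distinct values: {7.2 MHz, 16.2 MHz, 16.6 MHz, 18.2 MHz}.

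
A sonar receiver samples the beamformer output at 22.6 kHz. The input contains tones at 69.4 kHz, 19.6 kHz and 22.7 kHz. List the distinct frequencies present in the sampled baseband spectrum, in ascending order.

fs/2 = 11.3 kHz.
69.4 kHz mod fs = 1.6 kHz.
1.6 kHz ≤ fs/2 = 11.3 kHz, appears at 1.6 kHz.
19.6 kHz > fs/2 = 11.3 kHz, folds to fs − 19.6 kHz = 3 kHz.
22.7 kHz mod fs = 0.1 kHz.
0.1 kHz ≤ fs/2 = 11.3 kHz, appears at 0.1 kHz.
Distinct values: {0.1 kHz, 1.6 kHz, 3 kHz}.

0.1 kHz, 1.6 kHz, 3 kHz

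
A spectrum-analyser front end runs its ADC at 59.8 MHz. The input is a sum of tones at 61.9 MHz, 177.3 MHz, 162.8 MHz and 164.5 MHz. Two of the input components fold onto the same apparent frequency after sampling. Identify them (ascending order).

61.9 MHz, 177.3 MHz

fs/2 = 29.9 MHz.
61.9 MHz mod fs = 2.1 MHz.
2.1 MHz ≤ fs/2 = 29.9 MHz, appears at 2.1 MHz.
177.3 MHz mod fs = 57.7 MHz.
57.7 MHz > fs/2 = 29.9 MHz, folds to fs − 57.7 MHz = 2.1 MHz.
162.8 MHz mod fs = 43.2 MHz.
43.2 MHz > fs/2 = 29.9 MHz, folds to fs − 43.2 MHz = 16.6 MHz.
164.5 MHz mod fs = 44.9 MHz.
44.9 MHz > fs/2 = 29.9 MHz, folds to fs − 44.9 MHz = 14.9 MHz.
61.9 MHz and 177.3 MHz both map to 2.1 MHz.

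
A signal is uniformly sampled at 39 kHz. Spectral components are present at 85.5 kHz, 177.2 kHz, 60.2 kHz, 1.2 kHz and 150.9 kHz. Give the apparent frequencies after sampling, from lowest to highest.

1.2 kHz, 5.1 kHz, 7.5 kHz, 17.8 kHz

fs/2 = 19.5 kHz.
85.5 kHz mod fs = 7.5 kHz.
7.5 kHz ≤ fs/2 = 19.5 kHz, appears at 7.5 kHz.
177.2 kHz mod fs = 21.2 kHz.
21.2 kHz > fs/2 = 19.5 kHz, folds to fs − 21.2 kHz = 17.8 kHz.
60.2 kHz mod fs = 21.2 kHz.
21.2 kHz > fs/2 = 19.5 kHz, folds to fs − 21.2 kHz = 17.8 kHz.
1.2 kHz ≤ fs/2 = 19.5 kHz, passes unchanged.
150.9 kHz mod fs = 33.9 kHz.
33.9 kHz > fs/2 = 19.5 kHz, folds to fs − 33.9 kHz = 5.1 kHz.
Distinct values: {1.2 kHz, 5.1 kHz, 7.5 kHz, 17.8 kHz}.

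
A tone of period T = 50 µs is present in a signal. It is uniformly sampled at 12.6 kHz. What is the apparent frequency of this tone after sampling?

T = 50 µs → f = 1/T = 20 kHz.
20 kHz mod fs = 7.4 kHz.
7.4 kHz > fs/2 = 6.3 kHz, folds to fs − 7.4 kHz = 5.2 kHz.

5.2 kHz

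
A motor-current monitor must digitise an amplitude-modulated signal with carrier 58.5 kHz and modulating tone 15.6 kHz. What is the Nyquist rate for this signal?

AM sidebands sit at fc ± fm = 42.9 kHz and 74.1 kHz.
Highest-frequency component: 74.1 kHz.
Nyquist rate = 2 × 74.1 kHz = 148.2 kHz.

148.2 kHz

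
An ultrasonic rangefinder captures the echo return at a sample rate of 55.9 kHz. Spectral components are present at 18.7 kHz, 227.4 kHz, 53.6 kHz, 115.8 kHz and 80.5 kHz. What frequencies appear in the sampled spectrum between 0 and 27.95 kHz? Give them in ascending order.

fs/2 = 27.95 kHz.
18.7 kHz ≤ fs/2 = 27.95 kHz, passes unchanged.
227.4 kHz mod fs = 3.8 kHz.
3.8 kHz ≤ fs/2 = 27.95 kHz, appears at 3.8 kHz.
53.6 kHz > fs/2 = 27.95 kHz, folds to fs − 53.6 kHz = 2.3 kHz.
115.8 kHz mod fs = 4 kHz.
4 kHz ≤ fs/2 = 27.95 kHz, appears at 4 kHz.
80.5 kHz mod fs = 24.6 kHz.
24.6 kHz ≤ fs/2 = 27.95 kHz, appears at 24.6 kHz.
Distinct values: {2.3 kHz, 3.8 kHz, 4 kHz, 18.7 kHz, 24.6 kHz}.

2.3 kHz, 3.8 kHz, 4 kHz, 18.7 kHz, 24.6 kHz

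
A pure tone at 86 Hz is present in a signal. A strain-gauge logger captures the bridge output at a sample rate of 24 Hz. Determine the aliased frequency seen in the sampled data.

86 Hz mod fs = 14 Hz.
14 Hz > fs/2 = 12 Hz, folds to fs − 14 Hz = 10 Hz.

10 Hz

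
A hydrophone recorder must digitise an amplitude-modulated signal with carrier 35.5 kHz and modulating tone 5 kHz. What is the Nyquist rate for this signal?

81 kHz

AM sidebands sit at fc ± fm = 30.5 kHz and 40.5 kHz.
Highest-frequency component: 40.5 kHz.
Nyquist rate = 2 × 40.5 kHz = 81 kHz.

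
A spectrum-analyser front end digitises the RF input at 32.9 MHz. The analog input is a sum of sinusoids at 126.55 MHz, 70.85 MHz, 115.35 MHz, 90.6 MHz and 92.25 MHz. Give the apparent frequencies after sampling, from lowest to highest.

5.05 MHz, 6.45 MHz, 8.1 MHz, 16.25 MHz

fs/2 = 16.45 MHz.
126.55 MHz mod fs = 27.85 MHz.
27.85 MHz > fs/2 = 16.45 MHz, folds to fs − 27.85 MHz = 5.05 MHz.
70.85 MHz mod fs = 5.05 MHz.
5.05 MHz ≤ fs/2 = 16.45 MHz, appears at 5.05 MHz.
115.35 MHz mod fs = 16.65 MHz.
16.65 MHz > fs/2 = 16.45 MHz, folds to fs − 16.65 MHz = 16.25 MHz.
90.6 MHz mod fs = 24.8 MHz.
24.8 MHz > fs/2 = 16.45 MHz, folds to fs − 24.8 MHz = 8.1 MHz.
92.25 MHz mod fs = 26.45 MHz.
26.45 MHz > fs/2 = 16.45 MHz, folds to fs − 26.45 MHz = 6.45 MHz.
Distinct values: {5.05 MHz, 6.45 MHz, 8.1 MHz, 16.25 MHz}.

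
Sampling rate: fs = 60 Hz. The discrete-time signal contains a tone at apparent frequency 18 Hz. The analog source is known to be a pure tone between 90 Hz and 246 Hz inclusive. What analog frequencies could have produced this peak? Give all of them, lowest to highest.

Frequencies that alias to 18 Hz are k·fs ± 18 Hz for integer k ≥ 0.
k=0: 18 Hz.
k=1: 42 Hz, 78 Hz.
k=2: 102 Hz, 138 Hz.
k=3: 162 Hz, 198 Hz.
k=4: 222 Hz, 258 Hz.
k=5: 282 Hz, 318 Hz.
Within [90 Hz, 246 Hz]: 102 Hz, 138 Hz, 162 Hz, 198 Hz, 222 Hz.

102 Hz, 138 Hz, 162 Hz, 198 Hz, 222 Hz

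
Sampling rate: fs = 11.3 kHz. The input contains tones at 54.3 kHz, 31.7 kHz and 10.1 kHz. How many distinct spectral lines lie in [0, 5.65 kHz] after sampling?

fs/2 = 5.65 kHz.
54.3 kHz mod fs = 9.1 kHz.
9.1 kHz > fs/2 = 5.65 kHz, folds to fs − 9.1 kHz = 2.2 kHz.
31.7 kHz mod fs = 9.1 kHz.
9.1 kHz > fs/2 = 5.65 kHz, folds to fs − 9.1 kHz = 2.2 kHz.
10.1 kHz > fs/2 = 5.65 kHz, folds to fs − 10.1 kHz = 1.2 kHz.
Distinct values: {1.2 kHz, 2.2 kHz} → 2.

2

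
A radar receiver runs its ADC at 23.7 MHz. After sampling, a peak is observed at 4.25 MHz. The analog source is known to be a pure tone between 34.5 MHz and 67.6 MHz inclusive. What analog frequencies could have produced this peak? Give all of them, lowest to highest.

Frequencies that alias to 4.25 MHz are k·fs ± 4.25 MHz for integer k ≥ 0.
k=0: 4.25 MHz.
k=1: 19.45 MHz, 27.95 MHz.
k=2: 43.15 MHz, 51.65 MHz.
k=3: 66.85 MHz, 75.35 MHz.
k=4: 90.55 MHz, 99.05 MHz.
Within [34.5 MHz, 67.6 MHz]: 43.15 MHz, 51.65 MHz, 66.85 MHz.

43.15 MHz, 51.65 MHz, 66.85 MHz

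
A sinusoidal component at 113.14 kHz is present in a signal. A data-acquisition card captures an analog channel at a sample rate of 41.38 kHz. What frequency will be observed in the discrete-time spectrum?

11 kHz

113.14 kHz mod fs = 30.38 kHz.
30.38 kHz > fs/2 = 20.69 kHz, folds to fs − 30.38 kHz = 11 kHz.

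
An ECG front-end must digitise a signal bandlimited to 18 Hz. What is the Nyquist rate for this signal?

Nyquist rate = 2 × 18 Hz = 36 Hz.

36 Hz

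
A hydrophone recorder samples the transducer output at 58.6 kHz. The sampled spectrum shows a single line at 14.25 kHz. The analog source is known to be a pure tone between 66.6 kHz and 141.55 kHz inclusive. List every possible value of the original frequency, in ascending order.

Frequencies that alias to 14.25 kHz are k·fs ± 14.25 kHz for integer k ≥ 0.
k=0: 14.25 kHz.
k=1: 44.35 kHz, 72.85 kHz.
k=2: 102.95 kHz, 131.45 kHz.
k=3: 161.55 kHz, 190.05 kHz.
Within [66.6 kHz, 141.55 kHz]: 72.85 kHz, 102.95 kHz, 131.45 kHz.

72.85 kHz, 102.95 kHz, 131.45 kHz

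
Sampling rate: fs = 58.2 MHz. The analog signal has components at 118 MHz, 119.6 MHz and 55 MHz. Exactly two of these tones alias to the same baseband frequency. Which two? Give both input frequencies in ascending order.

fs/2 = 29.1 MHz.
118 MHz mod fs = 1.6 MHz.
1.6 MHz ≤ fs/2 = 29.1 MHz, appears at 1.6 MHz.
119.6 MHz mod fs = 3.2 MHz.
3.2 MHz ≤ fs/2 = 29.1 MHz, appears at 3.2 MHz.
55 MHz > fs/2 = 29.1 MHz, folds to fs − 55 MHz = 3.2 MHz.
55 MHz and 119.6 MHz both map to 3.2 MHz.

55 MHz, 119.6 MHz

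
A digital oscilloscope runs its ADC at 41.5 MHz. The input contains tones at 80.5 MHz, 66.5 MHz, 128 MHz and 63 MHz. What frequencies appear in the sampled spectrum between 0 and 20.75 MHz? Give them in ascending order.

fs/2 = 20.75 MHz.
80.5 MHz mod fs = 39 MHz.
39 MHz > fs/2 = 20.75 MHz, folds to fs − 39 MHz = 2.5 MHz.
66.5 MHz mod fs = 25 MHz.
25 MHz > fs/2 = 20.75 MHz, folds to fs − 25 MHz = 16.5 MHz.
128 MHz mod fs = 3.5 MHz.
3.5 MHz ≤ fs/2 = 20.75 MHz, appears at 3.5 MHz.
63 MHz mod fs = 21.5 MHz.
21.5 MHz > fs/2 = 20.75 MHz, folds to fs − 21.5 MHz = 20 MHz.
Distinct values: {2.5 MHz, 3.5 MHz, 16.5 MHz, 20 MHz}.

2.5 MHz, 3.5 MHz, 16.5 MHz, 20 MHz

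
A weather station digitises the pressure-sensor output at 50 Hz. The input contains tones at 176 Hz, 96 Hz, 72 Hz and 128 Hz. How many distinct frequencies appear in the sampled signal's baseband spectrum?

3

fs/2 = 25 Hz.
176 Hz mod fs = 26 Hz.
26 Hz > fs/2 = 25 Hz, folds to fs − 26 Hz = 24 Hz.
96 Hz mod fs = 46 Hz.
46 Hz > fs/2 = 25 Hz, folds to fs − 46 Hz = 4 Hz.
72 Hz mod fs = 22 Hz.
22 Hz ≤ fs/2 = 25 Hz, appears at 22 Hz.
128 Hz mod fs = 28 Hz.
28 Hz > fs/2 = 25 Hz, folds to fs − 28 Hz = 22 Hz.
Distinct values: {4 Hz, 22 Hz, 24 Hz} → 3.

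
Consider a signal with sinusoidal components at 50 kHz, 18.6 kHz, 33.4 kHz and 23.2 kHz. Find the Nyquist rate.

100 kHz

Highest-frequency component: 50 kHz.
Nyquist rate = 2 × 50 kHz = 100 kHz.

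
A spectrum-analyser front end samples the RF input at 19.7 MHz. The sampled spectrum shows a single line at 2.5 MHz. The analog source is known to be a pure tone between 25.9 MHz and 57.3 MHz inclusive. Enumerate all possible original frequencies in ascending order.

36.9 MHz, 41.9 MHz, 56.6 MHz

Frequencies that alias to 2.5 MHz are k·fs ± 2.5 MHz for integer k ≥ 0.
k=0: 2.5 MHz.
k=1: 17.2 MHz, 22.2 MHz.
k=2: 36.9 MHz, 41.9 MHz.
k=3: 56.6 MHz, 61.6 MHz.
k=4: 76.3 MHz, 81.3 MHz.
Within [25.9 MHz, 57.3 MHz]: 36.9 MHz, 41.9 MHz, 56.6 MHz.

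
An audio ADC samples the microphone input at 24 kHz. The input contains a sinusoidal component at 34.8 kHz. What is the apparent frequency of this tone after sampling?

34.8 kHz mod fs = 10.8 kHz.
10.8 kHz ≤ fs/2 = 12 kHz, appears at 10.8 kHz.

10.8 kHz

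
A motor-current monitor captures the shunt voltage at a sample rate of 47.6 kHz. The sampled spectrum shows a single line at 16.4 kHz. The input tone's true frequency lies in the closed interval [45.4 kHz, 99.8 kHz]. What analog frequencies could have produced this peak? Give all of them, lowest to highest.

64 kHz, 78.8 kHz

Frequencies that alias to 16.4 kHz are k·fs ± 16.4 kHz for integer k ≥ 0.
k=0: 16.4 kHz.
k=1: 31.2 kHz, 64 kHz.
k=2: 78.8 kHz, 111.6 kHz.
k=3: 126.4 kHz, 159.2 kHz.
Within [45.4 kHz, 99.8 kHz]: 64 kHz, 78.8 kHz.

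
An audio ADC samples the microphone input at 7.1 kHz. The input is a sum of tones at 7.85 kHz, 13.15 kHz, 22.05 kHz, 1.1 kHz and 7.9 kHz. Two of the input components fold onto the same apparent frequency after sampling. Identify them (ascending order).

fs/2 = 3.55 kHz.
7.85 kHz mod fs = 0.75 kHz.
0.75 kHz ≤ fs/2 = 3.55 kHz, appears at 0.75 kHz.
13.15 kHz mod fs = 6.05 kHz.
6.05 kHz > fs/2 = 3.55 kHz, folds to fs − 6.05 kHz = 1.05 kHz.
22.05 kHz mod fs = 0.75 kHz.
0.75 kHz ≤ fs/2 = 3.55 kHz, appears at 0.75 kHz.
1.1 kHz ≤ fs/2 = 3.55 kHz, passes unchanged.
7.9 kHz mod fs = 0.8 kHz.
0.8 kHz ≤ fs/2 = 3.55 kHz, appears at 0.8 kHz.
7.85 kHz and 22.05 kHz both map to 0.75 kHz.

7.85 kHz, 22.05 kHz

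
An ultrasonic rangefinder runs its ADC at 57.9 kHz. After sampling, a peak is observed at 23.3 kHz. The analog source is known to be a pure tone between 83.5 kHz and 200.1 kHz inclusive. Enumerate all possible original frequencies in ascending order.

Frequencies that alias to 23.3 kHz are k·fs ± 23.3 kHz for integer k ≥ 0.
k=0: 23.3 kHz.
k=1: 34.6 kHz, 81.2 kHz.
k=2: 92.5 kHz, 139.1 kHz.
k=3: 150.4 kHz, 197 kHz.
k=4: 208.3 kHz, 254.9 kHz.
Within [83.5 kHz, 200.1 kHz]: 92.5 kHz, 139.1 kHz, 150.4 kHz, 197 kHz.

92.5 kHz, 139.1 kHz, 150.4 kHz, 197 kHz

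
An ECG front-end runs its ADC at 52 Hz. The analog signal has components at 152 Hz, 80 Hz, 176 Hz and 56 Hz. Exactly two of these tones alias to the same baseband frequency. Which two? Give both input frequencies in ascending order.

56 Hz, 152 Hz

fs/2 = 26 Hz.
152 Hz mod fs = 48 Hz.
48 Hz > fs/2 = 26 Hz, folds to fs − 48 Hz = 4 Hz.
80 Hz mod fs = 28 Hz.
28 Hz > fs/2 = 26 Hz, folds to fs − 28 Hz = 24 Hz.
176 Hz mod fs = 20 Hz.
20 Hz ≤ fs/2 = 26 Hz, appears at 20 Hz.
56 Hz mod fs = 4 Hz.
4 Hz ≤ fs/2 = 26 Hz, appears at 4 Hz.
56 Hz and 152 Hz both map to 4 Hz.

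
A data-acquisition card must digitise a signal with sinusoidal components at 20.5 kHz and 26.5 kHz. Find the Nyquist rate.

Highest-frequency component: 26.5 kHz.
Nyquist rate = 2 × 26.5 kHz = 53 kHz.

53 kHz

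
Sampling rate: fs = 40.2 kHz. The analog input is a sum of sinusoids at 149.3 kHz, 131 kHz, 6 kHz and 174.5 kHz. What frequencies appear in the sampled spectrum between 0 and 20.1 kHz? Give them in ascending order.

fs/2 = 20.1 kHz.
149.3 kHz mod fs = 28.7 kHz.
28.7 kHz > fs/2 = 20.1 kHz, folds to fs − 28.7 kHz = 11.5 kHz.
131 kHz mod fs = 10.4 kHz.
10.4 kHz ≤ fs/2 = 20.1 kHz, appears at 10.4 kHz.
6 kHz ≤ fs/2 = 20.1 kHz, passes unchanged.
174.5 kHz mod fs = 13.7 kHz.
13.7 kHz ≤ fs/2 = 20.1 kHz, appears at 13.7 kHz.
Distinct values: {6 kHz, 10.4 kHz, 11.5 kHz, 13.7 kHz}.

6 kHz, 10.4 kHz, 11.5 kHz, 13.7 kHz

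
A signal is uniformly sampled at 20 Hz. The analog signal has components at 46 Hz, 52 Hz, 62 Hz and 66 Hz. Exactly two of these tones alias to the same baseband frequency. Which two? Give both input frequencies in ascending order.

fs/2 = 10 Hz.
46 Hz mod fs = 6 Hz.
6 Hz ≤ fs/2 = 10 Hz, appears at 6 Hz.
52 Hz mod fs = 12 Hz.
12 Hz > fs/2 = 10 Hz, folds to fs − 12 Hz = 8 Hz.
62 Hz mod fs = 2 Hz.
2 Hz ≤ fs/2 = 10 Hz, appears at 2 Hz.
66 Hz mod fs = 6 Hz.
6 Hz ≤ fs/2 = 10 Hz, appears at 6 Hz.
46 Hz and 66 Hz both map to 6 Hz.

46 Hz, 66 Hz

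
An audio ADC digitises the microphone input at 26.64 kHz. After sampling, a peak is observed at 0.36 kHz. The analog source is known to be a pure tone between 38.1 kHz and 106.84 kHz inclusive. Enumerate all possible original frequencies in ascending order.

52.92 kHz, 53.64 kHz, 79.56 kHz, 80.28 kHz, 106.2 kHz

Frequencies that alias to 0.36 kHz are k·fs ± 0.36 kHz for integer k ≥ 0.
k=0: 0.36 kHz.
k=1: 26.28 kHz, 27 kHz.
k=2: 52.92 kHz, 53.64 kHz.
k=3: 79.56 kHz, 80.28 kHz.
k=4: 106.2 kHz, 106.92 kHz.
k=5: 132.84 kHz, 133.56 kHz.
Within [38.1 kHz, 106.84 kHz]: 52.92 kHz, 53.64 kHz, 79.56 kHz, 80.28 kHz, 106.2 kHz.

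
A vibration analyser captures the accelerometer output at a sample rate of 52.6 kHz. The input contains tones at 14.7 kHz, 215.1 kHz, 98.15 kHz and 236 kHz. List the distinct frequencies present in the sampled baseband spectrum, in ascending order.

fs/2 = 26.3 kHz.
14.7 kHz ≤ fs/2 = 26.3 kHz, passes unchanged.
215.1 kHz mod fs = 4.7 kHz.
4.7 kHz ≤ fs/2 = 26.3 kHz, appears at 4.7 kHz.
98.15 kHz mod fs = 45.55 kHz.
45.55 kHz > fs/2 = 26.3 kHz, folds to fs − 45.55 kHz = 7.05 kHz.
236 kHz mod fs = 25.6 kHz.
25.6 kHz ≤ fs/2 = 26.3 kHz, appears at 25.6 kHz.
Distinct values: {4.7 kHz, 7.05 kHz, 14.7 kHz, 25.6 kHz}.

4.7 kHz, 7.05 kHz, 14.7 kHz, 25.6 kHz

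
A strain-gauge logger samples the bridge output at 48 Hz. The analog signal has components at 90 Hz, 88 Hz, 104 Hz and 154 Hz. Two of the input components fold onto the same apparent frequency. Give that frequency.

8 Hz

fs/2 = 24 Hz.
90 Hz mod fs = 42 Hz.
42 Hz > fs/2 = 24 Hz, folds to fs − 42 Hz = 6 Hz.
88 Hz mod fs = 40 Hz.
40 Hz > fs/2 = 24 Hz, folds to fs − 40 Hz = 8 Hz.
104 Hz mod fs = 8 Hz.
8 Hz ≤ fs/2 = 24 Hz, appears at 8 Hz.
154 Hz mod fs = 10 Hz.
10 Hz ≤ fs/2 = 24 Hz, appears at 10 Hz.
88 Hz and 104 Hz both map to 8 Hz.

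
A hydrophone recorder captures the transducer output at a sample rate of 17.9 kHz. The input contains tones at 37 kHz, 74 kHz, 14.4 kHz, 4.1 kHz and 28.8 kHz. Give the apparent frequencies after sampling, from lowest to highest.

fs/2 = 8.95 kHz.
37 kHz mod fs = 1.2 kHz.
1.2 kHz ≤ fs/2 = 8.95 kHz, appears at 1.2 kHz.
74 kHz mod fs = 2.4 kHz.
2.4 kHz ≤ fs/2 = 8.95 kHz, appears at 2.4 kHz.
14.4 kHz > fs/2 = 8.95 kHz, folds to fs − 14.4 kHz = 3.5 kHz.
4.1 kHz ≤ fs/2 = 8.95 kHz, passes unchanged.
28.8 kHz mod fs = 10.9 kHz.
10.9 kHz > fs/2 = 8.95 kHz, folds to fs − 10.9 kHz = 7 kHz.
Distinct values: {1.2 kHz, 2.4 kHz, 3.5 kHz, 4.1 kHz, 7 kHz}.

1.2 kHz, 2.4 kHz, 3.5 kHz, 4.1 kHz, 7 kHz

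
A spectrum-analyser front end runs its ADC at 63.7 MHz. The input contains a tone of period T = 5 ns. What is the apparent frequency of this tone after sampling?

T = 5 ns → f = 1/T = 200 MHz.
200 MHz mod fs = 8.9 MHz.
8.9 MHz ≤ fs/2 = 31.85 MHz, appears at 8.9 MHz.

8.9 MHz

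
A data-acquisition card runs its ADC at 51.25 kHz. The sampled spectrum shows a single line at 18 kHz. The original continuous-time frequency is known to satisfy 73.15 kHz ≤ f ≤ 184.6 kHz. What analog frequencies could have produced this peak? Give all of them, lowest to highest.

Frequencies that alias to 18 kHz are k·fs ± 18 kHz for integer k ≥ 0.
k=0: 18 kHz.
k=1: 33.25 kHz, 69.25 kHz.
k=2: 84.5 kHz, 120.5 kHz.
k=3: 135.75 kHz, 171.75 kHz.
k=4: 187 kHz, 223 kHz.
Within [73.15 kHz, 184.6 kHz]: 84.5 kHz, 120.5 kHz, 135.75 kHz, 171.75 kHz.

84.5 kHz, 120.5 kHz, 135.75 kHz, 171.75 kHz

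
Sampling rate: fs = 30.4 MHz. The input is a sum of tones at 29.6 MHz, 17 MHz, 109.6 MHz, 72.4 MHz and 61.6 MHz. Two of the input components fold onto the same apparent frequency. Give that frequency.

0.8 MHz

fs/2 = 15.2 MHz.
29.6 MHz > fs/2 = 15.2 MHz, folds to fs − 29.6 MHz = 0.8 MHz.
17 MHz > fs/2 = 15.2 MHz, folds to fs − 17 MHz = 13.4 MHz.
109.6 MHz mod fs = 18.4 MHz.
18.4 MHz > fs/2 = 15.2 MHz, folds to fs − 18.4 MHz = 12 MHz.
72.4 MHz mod fs = 11.6 MHz.
11.6 MHz ≤ fs/2 = 15.2 MHz, appears at 11.6 MHz.
61.6 MHz mod fs = 0.8 MHz.
0.8 MHz ≤ fs/2 = 15.2 MHz, appears at 0.8 MHz.
29.6 MHz and 61.6 MHz both map to 0.8 MHz.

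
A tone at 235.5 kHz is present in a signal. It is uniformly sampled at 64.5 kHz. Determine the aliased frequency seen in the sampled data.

22.5 kHz

235.5 kHz mod fs = 42 kHz.
42 kHz > fs/2 = 32.25 kHz, folds to fs − 42 kHz = 22.5 kHz.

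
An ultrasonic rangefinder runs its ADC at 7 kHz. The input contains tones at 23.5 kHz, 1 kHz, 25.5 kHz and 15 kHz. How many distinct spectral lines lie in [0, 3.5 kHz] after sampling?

fs/2 = 3.5 kHz.
23.5 kHz mod fs = 2.5 kHz.
2.5 kHz ≤ fs/2 = 3.5 kHz, appears at 2.5 kHz.
1 kHz ≤ fs/2 = 3.5 kHz, passes unchanged.
25.5 kHz mod fs = 4.5 kHz.
4.5 kHz > fs/2 = 3.5 kHz, folds to fs − 4.5 kHz = 2.5 kHz.
15 kHz mod fs = 1 kHz.
1 kHz ≤ fs/2 = 3.5 kHz, appears at 1 kHz.
Distinct values: {1 kHz, 2.5 kHz} → 2.

2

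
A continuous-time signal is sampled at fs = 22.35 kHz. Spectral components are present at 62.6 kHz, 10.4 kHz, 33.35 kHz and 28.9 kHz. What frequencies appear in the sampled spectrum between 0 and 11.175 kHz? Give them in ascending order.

4.45 kHz, 6.55 kHz, 10.4 kHz, 11 kHz

fs/2 = 11.175 kHz.
62.6 kHz mod fs = 17.9 kHz.
17.9 kHz > fs/2 = 11.175 kHz, folds to fs − 17.9 kHz = 4.45 kHz.
10.4 kHz ≤ fs/2 = 11.175 kHz, passes unchanged.
33.35 kHz mod fs = 11 kHz.
11 kHz ≤ fs/2 = 11.175 kHz, appears at 11 kHz.
28.9 kHz mod fs = 6.55 kHz.
6.55 kHz ≤ fs/2 = 11.175 kHz, appears at 6.55 kHz.
Distinct values: {4.45 kHz, 6.55 kHz, 10.4 kHz, 11 kHz}.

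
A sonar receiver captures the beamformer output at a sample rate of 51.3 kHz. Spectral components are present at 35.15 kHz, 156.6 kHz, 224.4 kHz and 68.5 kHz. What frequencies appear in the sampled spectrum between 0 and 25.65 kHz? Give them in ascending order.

fs/2 = 25.65 kHz.
35.15 kHz > fs/2 = 25.65 kHz, folds to fs − 35.15 kHz = 16.15 kHz.
156.6 kHz mod fs = 2.7 kHz.
2.7 kHz ≤ fs/2 = 25.65 kHz, appears at 2.7 kHz.
224.4 kHz mod fs = 19.2 kHz.
19.2 kHz ≤ fs/2 = 25.65 kHz, appears at 19.2 kHz.
68.5 kHz mod fs = 17.2 kHz.
17.2 kHz ≤ fs/2 = 25.65 kHz, appears at 17.2 kHz.
Distinct values: {2.7 kHz, 16.15 kHz, 17.2 kHz, 19.2 kHz}.

2.7 kHz, 16.15 kHz, 17.2 kHz, 19.2 kHz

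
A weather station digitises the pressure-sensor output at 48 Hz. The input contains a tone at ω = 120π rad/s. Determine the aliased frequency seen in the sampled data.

ω = 120π rad/s → f = ω/(2π) = 60 Hz.
60 Hz mod fs = 12 Hz.
12 Hz ≤ fs/2 = 24 Hz, appears at 12 Hz.

12 Hz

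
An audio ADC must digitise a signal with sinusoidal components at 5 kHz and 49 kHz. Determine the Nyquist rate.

98 kHz

Highest-frequency component: 49 kHz.
Nyquist rate = 2 × 49 kHz = 98 kHz.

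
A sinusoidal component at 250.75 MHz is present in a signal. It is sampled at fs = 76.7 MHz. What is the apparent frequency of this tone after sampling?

20.65 MHz

250.75 MHz mod fs = 20.65 MHz.
20.65 MHz ≤ fs/2 = 38.35 MHz, appears at 20.65 MHz.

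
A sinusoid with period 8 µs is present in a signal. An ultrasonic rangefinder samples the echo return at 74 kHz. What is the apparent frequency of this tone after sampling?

23 kHz

T = 8 µs → f = 1/T = 125 kHz.
125 kHz mod fs = 51 kHz.
51 kHz > fs/2 = 37 kHz, folds to fs − 51 kHz = 23 kHz.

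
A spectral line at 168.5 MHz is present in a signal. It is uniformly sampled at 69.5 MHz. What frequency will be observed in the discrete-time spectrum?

29.5 MHz

168.5 MHz mod fs = 29.5 MHz.
29.5 MHz ≤ fs/2 = 34.75 MHz, appears at 29.5 MHz.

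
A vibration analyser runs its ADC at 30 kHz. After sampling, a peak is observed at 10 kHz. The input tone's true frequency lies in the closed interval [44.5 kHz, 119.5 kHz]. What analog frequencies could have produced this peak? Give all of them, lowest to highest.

Frequencies that alias to 10 kHz are k·fs ± 10 kHz for integer k ≥ 0.
k=0: 10 kHz.
k=1: 20 kHz, 40 kHz.
k=2: 50 kHz, 70 kHz.
k=3: 80 kHz, 100 kHz.
k=4: 110 kHz, 130 kHz.
k=5: 140 kHz, 160 kHz.
Within [44.5 kHz, 119.5 kHz]: 50 kHz, 70 kHz, 80 kHz, 100 kHz, 110 kHz.

50 kHz, 70 kHz, 80 kHz, 100 kHz, 110 kHz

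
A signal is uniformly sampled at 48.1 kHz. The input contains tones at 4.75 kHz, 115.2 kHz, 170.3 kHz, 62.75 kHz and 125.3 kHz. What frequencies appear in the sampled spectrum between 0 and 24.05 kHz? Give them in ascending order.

4.75 kHz, 14.65 kHz, 19 kHz, 22.1 kHz

fs/2 = 24.05 kHz.
4.75 kHz ≤ fs/2 = 24.05 kHz, passes unchanged.
115.2 kHz mod fs = 19 kHz.
19 kHz ≤ fs/2 = 24.05 kHz, appears at 19 kHz.
170.3 kHz mod fs = 26 kHz.
26 kHz > fs/2 = 24.05 kHz, folds to fs − 26 kHz = 22.1 kHz.
62.75 kHz mod fs = 14.65 kHz.
14.65 kHz ≤ fs/2 = 24.05 kHz, appears at 14.65 kHz.
125.3 kHz mod fs = 29.1 kHz.
29.1 kHz > fs/2 = 24.05 kHz, folds to fs − 29.1 kHz = 19 kHz.
Distinct values: {4.75 kHz, 14.65 kHz, 19 kHz, 22.1 kHz}.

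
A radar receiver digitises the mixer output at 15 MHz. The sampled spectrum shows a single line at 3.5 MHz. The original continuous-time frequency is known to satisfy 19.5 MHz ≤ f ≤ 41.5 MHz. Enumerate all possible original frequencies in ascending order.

Frequencies that alias to 3.5 MHz are k·fs ± 3.5 MHz for integer k ≥ 0.
k=0: 3.5 MHz.
k=1: 11.5 MHz, 18.5 MHz.
k=2: 26.5 MHz, 33.5 MHz.
k=3: 41.5 MHz, 48.5 MHz.
k=4: 56.5 MHz, 63.5 MHz.
Within [19.5 MHz, 41.5 MHz]: 26.5 MHz, 33.5 MHz, 41.5 MHz.

26.5 MHz, 33.5 MHz, 41.5 MHz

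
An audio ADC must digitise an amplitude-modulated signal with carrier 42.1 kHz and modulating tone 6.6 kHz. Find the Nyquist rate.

AM sidebands sit at fc ± fm = 35.5 kHz and 48.7 kHz.
Highest-frequency component: 48.7 kHz.
Nyquist rate = 2 × 48.7 kHz = 97.4 kHz.

97.4 kHz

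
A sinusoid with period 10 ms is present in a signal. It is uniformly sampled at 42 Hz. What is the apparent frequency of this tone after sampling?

T = 10 ms → f = 1/T = 100 Hz.
100 Hz mod fs = 16 Hz.
16 Hz ≤ fs/2 = 21 Hz, appears at 16 Hz.

16 Hz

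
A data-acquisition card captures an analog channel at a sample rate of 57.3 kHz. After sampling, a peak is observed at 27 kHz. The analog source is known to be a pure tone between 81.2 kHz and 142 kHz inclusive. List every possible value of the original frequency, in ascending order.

84.3 kHz, 87.6 kHz, 141.6 kHz

Frequencies that alias to 27 kHz are k·fs ± 27 kHz for integer k ≥ 0.
k=0: 27 kHz.
k=1: 30.3 kHz, 84.3 kHz.
k=2: 87.6 kHz, 141.6 kHz.
k=3: 144.9 kHz, 198.9 kHz.
Within [81.2 kHz, 142 kHz]: 84.3 kHz, 87.6 kHz, 141.6 kHz.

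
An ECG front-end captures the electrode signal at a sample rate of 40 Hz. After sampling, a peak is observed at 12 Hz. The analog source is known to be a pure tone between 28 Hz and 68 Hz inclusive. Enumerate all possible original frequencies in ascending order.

28 Hz, 52 Hz, 68 Hz

Frequencies that alias to 12 Hz are k·fs ± 12 Hz for integer k ≥ 0.
k=0: 12 Hz.
k=1: 28 Hz, 52 Hz.
k=2: 68 Hz, 92 Hz.
k=3: 108 Hz, 132 Hz.
Within [28 Hz, 68 Hz]: 28 Hz, 52 Hz, 68 Hz.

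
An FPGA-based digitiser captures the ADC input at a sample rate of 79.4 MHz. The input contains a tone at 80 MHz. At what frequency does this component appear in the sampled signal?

0.6 MHz

80 MHz mod fs = 0.6 MHz.
0.6 MHz ≤ fs/2 = 39.7 MHz, appears at 0.6 MHz.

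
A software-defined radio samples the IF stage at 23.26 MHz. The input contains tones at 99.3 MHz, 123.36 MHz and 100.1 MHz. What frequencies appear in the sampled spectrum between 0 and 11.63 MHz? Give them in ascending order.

fs/2 = 11.63 MHz.
99.3 MHz mod fs = 6.26 MHz.
6.26 MHz ≤ fs/2 = 11.63 MHz, appears at 6.26 MHz.
123.36 MHz mod fs = 7.06 MHz.
7.06 MHz ≤ fs/2 = 11.63 MHz, appears at 7.06 MHz.
100.1 MHz mod fs = 7.06 MHz.
7.06 MHz ≤ fs/2 = 11.63 MHz, appears at 7.06 MHz.
Distinct values: {6.26 MHz, 7.06 MHz}.

6.26 MHz, 7.06 MHz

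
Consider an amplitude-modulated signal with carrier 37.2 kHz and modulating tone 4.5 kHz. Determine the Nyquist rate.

83.4 kHz

AM sidebands sit at fc ± fm = 32.7 kHz and 41.7 kHz.
Highest-frequency component: 41.7 kHz.
Nyquist rate = 2 × 41.7 kHz = 83.4 kHz.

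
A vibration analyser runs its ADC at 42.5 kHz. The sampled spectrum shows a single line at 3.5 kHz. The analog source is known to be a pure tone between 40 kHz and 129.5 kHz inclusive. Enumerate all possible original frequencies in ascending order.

Frequencies that alias to 3.5 kHz are k·fs ± 3.5 kHz for integer k ≥ 0.
k=0: 3.5 kHz.
k=1: 39 kHz, 46 kHz.
k=2: 81.5 kHz, 88.5 kHz.
k=3: 124 kHz, 131 kHz.
k=4: 166.5 kHz, 173.5 kHz.
Within [40 kHz, 129.5 kHz]: 46 kHz, 81.5 kHz, 88.5 kHz, 124 kHz.

46 kHz, 81.5 kHz, 88.5 kHz, 124 kHz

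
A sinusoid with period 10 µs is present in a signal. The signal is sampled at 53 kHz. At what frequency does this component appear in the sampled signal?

6 kHz

T = 10 µs → f = 1/T = 100 kHz.
100 kHz mod fs = 47 kHz.
47 kHz > fs/2 = 26.5 kHz, folds to fs − 47 kHz = 6 kHz.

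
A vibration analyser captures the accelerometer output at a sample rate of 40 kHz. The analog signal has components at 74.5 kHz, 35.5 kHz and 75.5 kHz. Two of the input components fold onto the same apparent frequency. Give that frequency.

fs/2 = 20 kHz.
74.5 kHz mod fs = 34.5 kHz.
34.5 kHz > fs/2 = 20 kHz, folds to fs − 34.5 kHz = 5.5 kHz.
35.5 kHz > fs/2 = 20 kHz, folds to fs − 35.5 kHz = 4.5 kHz.
75.5 kHz mod fs = 35.5 kHz.
35.5 kHz > fs/2 = 20 kHz, folds to fs − 35.5 kHz = 4.5 kHz.
35.5 kHz and 75.5 kHz both map to 4.5 kHz.

4.5 kHz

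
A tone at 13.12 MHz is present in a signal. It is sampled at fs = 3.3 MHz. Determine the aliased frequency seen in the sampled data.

13.12 MHz mod fs = 3.22 MHz.
3.22 MHz > fs/2 = 1.65 MHz, folds to fs − 3.22 MHz = 0.08 MHz.

0.08 MHz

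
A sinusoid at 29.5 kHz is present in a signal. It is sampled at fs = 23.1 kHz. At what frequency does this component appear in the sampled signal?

6.4 kHz

29.5 kHz mod fs = 6.4 kHz.
6.4 kHz ≤ fs/2 = 11.55 kHz, appears at 6.4 kHz.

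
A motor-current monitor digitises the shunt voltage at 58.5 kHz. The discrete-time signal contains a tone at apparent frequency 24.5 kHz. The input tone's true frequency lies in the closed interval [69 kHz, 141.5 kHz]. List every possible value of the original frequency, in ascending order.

Frequencies that alias to 24.5 kHz are k·fs ± 24.5 kHz for integer k ≥ 0.
k=0: 24.5 kHz.
k=1: 34 kHz, 83 kHz.
k=2: 92.5 kHz, 141.5 kHz.
k=3: 151 kHz, 200 kHz.
Within [69 kHz, 141.5 kHz]: 83 kHz, 92.5 kHz, 141.5 kHz.

83 kHz, 92.5 kHz, 141.5 kHz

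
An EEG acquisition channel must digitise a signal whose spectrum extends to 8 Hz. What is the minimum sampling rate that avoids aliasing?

16 Hz

Nyquist rate = 2 × 8 Hz = 16 Hz.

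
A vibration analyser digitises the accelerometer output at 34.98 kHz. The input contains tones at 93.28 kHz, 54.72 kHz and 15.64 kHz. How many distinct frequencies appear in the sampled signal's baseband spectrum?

fs/2 = 17.49 kHz.
93.28 kHz mod fs = 23.32 kHz.
23.32 kHz > fs/2 = 17.49 kHz, folds to fs − 23.32 kHz = 11.66 kHz.
54.72 kHz mod fs = 19.74 kHz.
19.74 kHz > fs/2 = 17.49 kHz, folds to fs − 19.74 kHz = 15.24 kHz.
15.64 kHz ≤ fs/2 = 17.49 kHz, passes unchanged.
Distinct values: {11.66 kHz, 15.24 kHz, 15.64 kHz} → 3.

3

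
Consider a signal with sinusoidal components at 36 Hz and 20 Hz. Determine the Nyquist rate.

72 Hz

Highest-frequency component: 36 Hz.
Nyquist rate = 2 × 36 Hz = 72 Hz.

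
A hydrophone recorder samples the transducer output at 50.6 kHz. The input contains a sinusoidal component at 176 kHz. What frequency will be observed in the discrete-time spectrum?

24.2 kHz

176 kHz mod fs = 24.2 kHz.
24.2 kHz ≤ fs/2 = 25.3 kHz, appears at 24.2 kHz.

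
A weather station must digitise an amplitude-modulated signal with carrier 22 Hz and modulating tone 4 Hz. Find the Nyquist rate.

52 Hz

AM sidebands sit at fc ± fm = 18 Hz and 26 Hz.
Highest-frequency component: 26 Hz.
Nyquist rate = 2 × 26 Hz = 52 Hz.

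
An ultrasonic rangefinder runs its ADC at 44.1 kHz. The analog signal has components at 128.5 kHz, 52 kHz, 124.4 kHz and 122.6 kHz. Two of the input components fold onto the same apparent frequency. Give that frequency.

fs/2 = 22.05 kHz.
128.5 kHz mod fs = 40.3 kHz.
40.3 kHz > fs/2 = 22.05 kHz, folds to fs − 40.3 kHz = 3.8 kHz.
52 kHz mod fs = 7.9 kHz.
7.9 kHz ≤ fs/2 = 22.05 kHz, appears at 7.9 kHz.
124.4 kHz mod fs = 36.2 kHz.
36.2 kHz > fs/2 = 22.05 kHz, folds to fs − 36.2 kHz = 7.9 kHz.
122.6 kHz mod fs = 34.4 kHz.
34.4 kHz > fs/2 = 22.05 kHz, folds to fs − 34.4 kHz = 9.7 kHz.
52 kHz and 124.4 kHz both map to 7.9 kHz.

7.9 kHz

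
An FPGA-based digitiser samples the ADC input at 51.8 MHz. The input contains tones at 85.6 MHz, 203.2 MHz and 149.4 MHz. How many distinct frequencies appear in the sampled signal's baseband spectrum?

fs/2 = 25.9 MHz.
85.6 MHz mod fs = 33.8 MHz.
33.8 MHz > fs/2 = 25.9 MHz, folds to fs − 33.8 MHz = 18 MHz.
203.2 MHz mod fs = 47.8 MHz.
47.8 MHz > fs/2 = 25.9 MHz, folds to fs − 47.8 MHz = 4 MHz.
149.4 MHz mod fs = 45.8 MHz.
45.8 MHz > fs/2 = 25.9 MHz, folds to fs − 45.8 MHz = 6 MHz.
Distinct values: {4 MHz, 6 MHz, 18 MHz} → 3.

3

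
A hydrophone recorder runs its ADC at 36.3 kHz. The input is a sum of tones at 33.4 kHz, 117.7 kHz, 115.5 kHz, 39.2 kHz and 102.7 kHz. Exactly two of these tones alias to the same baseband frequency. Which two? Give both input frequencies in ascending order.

33.4 kHz, 39.2 kHz

fs/2 = 18.15 kHz.
33.4 kHz > fs/2 = 18.15 kHz, folds to fs − 33.4 kHz = 2.9 kHz.
117.7 kHz mod fs = 8.8 kHz.
8.8 kHz ≤ fs/2 = 18.15 kHz, appears at 8.8 kHz.
115.5 kHz mod fs = 6.6 kHz.
6.6 kHz ≤ fs/2 = 18.15 kHz, appears at 6.6 kHz.
39.2 kHz mod fs = 2.9 kHz.
2.9 kHz ≤ fs/2 = 18.15 kHz, appears at 2.9 kHz.
102.7 kHz mod fs = 30.1 kHz.
30.1 kHz > fs/2 = 18.15 kHz, folds to fs − 30.1 kHz = 6.2 kHz.
33.4 kHz and 39.2 kHz both map to 2.9 kHz.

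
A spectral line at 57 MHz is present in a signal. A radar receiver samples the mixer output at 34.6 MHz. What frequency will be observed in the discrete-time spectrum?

57 MHz mod fs = 22.4 MHz.
22.4 MHz > fs/2 = 17.3 MHz, folds to fs − 22.4 MHz = 12.2 MHz.

12.2 MHz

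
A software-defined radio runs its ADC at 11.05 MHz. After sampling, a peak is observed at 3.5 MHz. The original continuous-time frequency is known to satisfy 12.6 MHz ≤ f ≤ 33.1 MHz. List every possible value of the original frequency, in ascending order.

14.55 MHz, 18.6 MHz, 25.6 MHz, 29.65 MHz

Frequencies that alias to 3.5 MHz are k·fs ± 3.5 MHz for integer k ≥ 0.
k=0: 3.5 MHz.
k=1: 7.55 MHz, 14.55 MHz.
k=2: 18.6 MHz, 25.6 MHz.
k=3: 29.65 MHz, 36.65 MHz.
k=4: 40.7 MHz, 47.7 MHz.
Within [12.6 MHz, 33.1 MHz]: 14.55 MHz, 18.6 MHz, 25.6 MHz, 29.65 MHz.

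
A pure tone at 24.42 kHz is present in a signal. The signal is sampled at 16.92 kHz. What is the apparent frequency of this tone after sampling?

7.5 kHz

24.42 kHz mod fs = 7.5 kHz.
7.5 kHz ≤ fs/2 = 8.46 kHz, appears at 7.5 kHz.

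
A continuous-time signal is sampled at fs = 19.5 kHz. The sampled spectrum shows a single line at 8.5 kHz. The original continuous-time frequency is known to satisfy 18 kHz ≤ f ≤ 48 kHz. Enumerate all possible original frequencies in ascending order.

Frequencies that alias to 8.5 kHz are k·fs ± 8.5 kHz for integer k ≥ 0.
k=0: 8.5 kHz.
k=1: 11 kHz, 28 kHz.
k=2: 30.5 kHz, 47.5 kHz.
k=3: 50 kHz, 67 kHz.
Within [18 kHz, 48 kHz]: 28 kHz, 30.5 kHz, 47.5 kHz.

28 kHz, 30.5 kHz, 47.5 kHz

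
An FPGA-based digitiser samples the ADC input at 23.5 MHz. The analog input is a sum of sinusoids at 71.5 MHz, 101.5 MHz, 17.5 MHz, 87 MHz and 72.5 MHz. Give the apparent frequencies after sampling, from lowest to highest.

fs/2 = 11.75 MHz.
71.5 MHz mod fs = 1 MHz.
1 MHz ≤ fs/2 = 11.75 MHz, appears at 1 MHz.
101.5 MHz mod fs = 7.5 MHz.
7.5 MHz ≤ fs/2 = 11.75 MHz, appears at 7.5 MHz.
17.5 MHz > fs/2 = 11.75 MHz, folds to fs − 17.5 MHz = 6 MHz.
87 MHz mod fs = 16.5 MHz.
16.5 MHz > fs/2 = 11.75 MHz, folds to fs − 16.5 MHz = 7 MHz.
72.5 MHz mod fs = 2 MHz.
2 MHz ≤ fs/2 = 11.75 MHz, appears at 2 MHz.
Distinct values: {1 MHz, 2 MHz, 6 MHz, 7 MHz, 7.5 MHz}.

1 MHz, 2 MHz, 6 MHz, 7 MHz, 7.5 MHz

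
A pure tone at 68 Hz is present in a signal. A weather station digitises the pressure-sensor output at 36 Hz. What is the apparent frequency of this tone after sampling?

68 Hz mod fs = 32 Hz.
32 Hz > fs/2 = 18 Hz, folds to fs − 32 Hz = 4 Hz.

4 Hz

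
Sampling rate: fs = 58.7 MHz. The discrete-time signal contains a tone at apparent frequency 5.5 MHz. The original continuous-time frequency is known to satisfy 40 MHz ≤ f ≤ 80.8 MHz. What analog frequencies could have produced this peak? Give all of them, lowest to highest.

53.2 MHz, 64.2 MHz

Frequencies that alias to 5.5 MHz are k·fs ± 5.5 MHz for integer k ≥ 0.
k=0: 5.5 MHz.
k=1: 53.2 MHz, 64.2 MHz.
k=2: 111.9 MHz, 122.9 MHz.
Within [40 MHz, 80.8 MHz]: 53.2 MHz, 64.2 MHz.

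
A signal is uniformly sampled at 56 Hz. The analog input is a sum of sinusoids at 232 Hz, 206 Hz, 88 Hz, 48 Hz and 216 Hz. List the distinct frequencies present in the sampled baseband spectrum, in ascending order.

8 Hz, 18 Hz, 24 Hz

fs/2 = 28 Hz.
232 Hz mod fs = 8 Hz.
8 Hz ≤ fs/2 = 28 Hz, appears at 8 Hz.
206 Hz mod fs = 38 Hz.
38 Hz > fs/2 = 28 Hz, folds to fs − 38 Hz = 18 Hz.
88 Hz mod fs = 32 Hz.
32 Hz > fs/2 = 28 Hz, folds to fs − 32 Hz = 24 Hz.
48 Hz > fs/2 = 28 Hz, folds to fs − 48 Hz = 8 Hz.
216 Hz mod fs = 48 Hz.
48 Hz > fs/2 = 28 Hz, folds to fs − 48 Hz = 8 Hz.
Distinct values: {8 Hz, 18 Hz, 24 Hz}.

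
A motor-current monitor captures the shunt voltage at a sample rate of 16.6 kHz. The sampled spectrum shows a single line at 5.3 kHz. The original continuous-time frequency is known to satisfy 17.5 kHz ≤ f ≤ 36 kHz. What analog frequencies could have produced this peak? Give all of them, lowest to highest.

Frequencies that alias to 5.3 kHz are k·fs ± 5.3 kHz for integer k ≥ 0.
k=0: 5.3 kHz.
k=1: 11.3 kHz, 21.9 kHz.
k=2: 27.9 kHz, 38.5 kHz.
k=3: 44.5 kHz, 55.1 kHz.
Within [17.5 kHz, 36 kHz]: 21.9 kHz, 27.9 kHz.

21.9 kHz, 27.9 kHz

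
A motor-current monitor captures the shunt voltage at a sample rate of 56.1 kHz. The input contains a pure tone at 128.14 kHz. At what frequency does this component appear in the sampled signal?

15.94 kHz

128.14 kHz mod fs = 15.94 kHz.
15.94 kHz ≤ fs/2 = 28.05 kHz, appears at 15.94 kHz.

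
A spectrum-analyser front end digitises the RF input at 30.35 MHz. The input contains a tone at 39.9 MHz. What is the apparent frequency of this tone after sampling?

9.55 MHz

39.9 MHz mod fs = 9.55 MHz.
9.55 MHz ≤ fs/2 = 15.175 MHz, appears at 9.55 MHz.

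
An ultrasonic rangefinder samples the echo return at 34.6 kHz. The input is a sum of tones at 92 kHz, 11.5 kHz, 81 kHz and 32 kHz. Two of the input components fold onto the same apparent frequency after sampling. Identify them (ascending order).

fs/2 = 17.3 kHz.
92 kHz mod fs = 22.8 kHz.
22.8 kHz > fs/2 = 17.3 kHz, folds to fs − 22.8 kHz = 11.8 kHz.
11.5 kHz ≤ fs/2 = 17.3 kHz, passes unchanged.
81 kHz mod fs = 11.8 kHz.
11.8 kHz ≤ fs/2 = 17.3 kHz, appears at 11.8 kHz.
32 kHz > fs/2 = 17.3 kHz, folds to fs − 32 kHz = 2.6 kHz.
81 kHz and 92 kHz both map to 11.8 kHz.

81 kHz, 92 kHz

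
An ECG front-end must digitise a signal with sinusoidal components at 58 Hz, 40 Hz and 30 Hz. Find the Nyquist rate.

Highest-frequency component: 58 Hz.
Nyquist rate = 2 × 58 Hz = 116 Hz.

116 Hz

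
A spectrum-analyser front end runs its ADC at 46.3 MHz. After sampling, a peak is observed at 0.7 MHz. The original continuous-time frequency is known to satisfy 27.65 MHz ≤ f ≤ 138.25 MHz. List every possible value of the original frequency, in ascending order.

Frequencies that alias to 0.7 MHz are k·fs ± 0.7 MHz for integer k ≥ 0.
k=0: 0.7 MHz.
k=1: 45.6 MHz, 47 MHz.
k=2: 91.9 MHz, 93.3 MHz.
k=3: 138.2 MHz, 139.6 MHz.
k=4: 184.5 MHz, 185.9 MHz.
Within [27.65 MHz, 138.25 MHz]: 45.6 MHz, 47 MHz, 91.9 MHz, 93.3 MHz, 138.2 MHz.

45.6 MHz, 47 MHz, 91.9 MHz, 93.3 MHz, 138.2 MHz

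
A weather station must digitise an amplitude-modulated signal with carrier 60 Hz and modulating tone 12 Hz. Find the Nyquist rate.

AM sidebands sit at fc ± fm = 48 Hz and 72 Hz.
Highest-frequency component: 72 Hz.
Nyquist rate = 2 × 72 Hz = 144 Hz.

144 Hz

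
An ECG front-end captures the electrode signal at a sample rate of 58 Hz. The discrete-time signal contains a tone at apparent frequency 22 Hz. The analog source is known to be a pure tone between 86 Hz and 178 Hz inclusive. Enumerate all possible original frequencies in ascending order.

94 Hz, 138 Hz, 152 Hz

Frequencies that alias to 22 Hz are k·fs ± 22 Hz for integer k ≥ 0.
k=0: 22 Hz.
k=1: 36 Hz, 80 Hz.
k=2: 94 Hz, 138 Hz.
k=3: 152 Hz, 196 Hz.
k=4: 210 Hz, 254 Hz.
Within [86 Hz, 178 Hz]: 94 Hz, 138 Hz, 152 Hz.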